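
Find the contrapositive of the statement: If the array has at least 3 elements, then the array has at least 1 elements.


Original: If the array has at least 3 elements, then the array has at least 1 elements
Contrapositive: If ¬Q, then ¬P
Negate Q: not (the array has at least 1 elements)
Negate P: not (the array has at least 3 elements)

If not (the array has at least 1 elements), then not (the array has at least 3 elements).


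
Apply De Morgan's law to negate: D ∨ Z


De Morgan's law: ¬(P ∨ Q) ≡ ¬P ∧ ¬Q
¬(D ∨ Z) = ¬D ∧ ¬Z

¬D ∧ ¬Z


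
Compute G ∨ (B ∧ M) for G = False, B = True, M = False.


G = False, B = True, M = False
Step 1: B ∧ M = True AND False = False
Step 2: G ∨ False = False OR False = False
AND evaluated first (higher precedence); then OR applied.

False


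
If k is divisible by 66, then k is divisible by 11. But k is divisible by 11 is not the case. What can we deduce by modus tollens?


Modus tollens: P → Q, ¬Q ⊢ ¬P
P: k is divisible by 66
Q: k is divisible by 11
We have P → Q and Q is false.
By modus tollens, P must be false.

It is not the case that k is divisible by 66


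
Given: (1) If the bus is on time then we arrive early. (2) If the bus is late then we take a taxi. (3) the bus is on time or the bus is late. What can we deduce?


Constructive dilemma: (P → Q) ∧ (R → S), P ∨ R ⊢ Q ∨ S
Premise 1: the bus is on time → we arrive early
Premise 2: the bus is late → we take a taxi
Premise 3: the bus is on time ∨ the bus is late
Case 1: Assuming the bus is on time, then by Premise 1, we arrive early.
Case 2: Assuming the bus is late, then by Premise 2, we take a taxi.
Since one of the bus is on time or the bus is late must hold, we get we arrive early or we take a taxi.

We arrive early or we take a taxi.


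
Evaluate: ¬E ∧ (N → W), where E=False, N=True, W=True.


E = False, N = True, W = True
Expression: ¬E ∧ (N → W)
Step 1: ¬E = NOT False = True
Step 2: N → W = True → True (false only if N=True, W=False) = True
Step 3: (True) ∧ (True) = True AND True = True

True


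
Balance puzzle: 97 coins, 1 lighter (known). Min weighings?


Each weighing has 3 outcomes (left heavy / balance / right heavy), so k weighings distinguish at most 3^k cases; splitting into three near-equal groups achieves this.
Need 3^k ≥ 97: 3^4 = 81 < 97 ≤ 3^5 = 243
k = ⌈log₃(97)⌉ = 5

5


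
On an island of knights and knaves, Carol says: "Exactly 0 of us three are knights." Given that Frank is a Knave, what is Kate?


Carol claims exactly 0 knights among Carol, Frank, Kate.
Given: Frank is a Knave.

Case 1: Carol is a Knight (tells truth)
  Then exactly 0 of the three are knights.
  Counting Carol, Frank: 1 knight(s) so far. Need -1 more → impossible.
Case 2: Carol is a Knave (lies)
  Then the count is NOT 0.
  If Kate = Knave, count = 0 = 0 → claim would be true, contradicts lie.
  If Kate = Knight, count = 1 ≠ 0 → lie confirmed ✓

Kate is a Knight.

Knight


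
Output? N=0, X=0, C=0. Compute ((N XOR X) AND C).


N XOR X = 0^0 = 0
0 AND 0 = 0

0


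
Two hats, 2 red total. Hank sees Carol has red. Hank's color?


Total red = 2, Carol = red
Red accounted for: 1
Remaining for Hank: 1
Hank's hat is red.

red


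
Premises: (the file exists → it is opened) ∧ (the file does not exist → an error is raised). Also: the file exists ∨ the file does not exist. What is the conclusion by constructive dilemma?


Constructive dilemma: (P → Q) ∧ (R → S), P ∨ R ⊢ Q ∨ S
Premise 1: the file exists → it is opened
Premise 2: the file does not exist → an error is raised
Premise 3: the file exists ∨ the file does not exist
Case 1: Assuming the file exists, then by Premise 1, it is opened.
Case 2: Assuming the file does not exist, then by Premise 2, an error is raised.
Since one of the file exists or the file does not exist must hold, we get it is opened or an error is raised.

It is opened or an error is raised.


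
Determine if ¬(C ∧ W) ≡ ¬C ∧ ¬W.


Expression 1: ¬(C ∧ W)
Expression 2: ¬C ∧ ¬W
Truth table (C W | Expr1 Expr2):
  T T |   F     F
  T F |   T     F   ← differ
  F T |   T     F   ← differ
  F F |   T     T
Counterexample: C=T, W=F gives Expr1 = T but Expr2 = F, so the expressions are NOT logically equivalent.

No


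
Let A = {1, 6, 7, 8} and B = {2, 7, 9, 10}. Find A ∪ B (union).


A = {1, 6, 7, 8}
B = {2, 7, 9, 10}
Operation: union
All elements combined: 1, 2, 6, 7, 8, 9, 10

{1, 2, 6, 7, 8, 9, 10}


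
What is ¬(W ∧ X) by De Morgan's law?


De Morgan's law: ¬(P ∧ Q) ≡ ¬P ∨ ¬Q
¬(W ∧ X) = ¬W ∨ ¬X

¬W ∨ ¬X


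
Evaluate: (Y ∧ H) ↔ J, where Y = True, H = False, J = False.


Y = True, H = False, J = False
Step 1: Y ∧ H = True AND False = False
Step 2: (False) ↔ J: true when both sides have same truth value.
Result: False ↔ False = True

True


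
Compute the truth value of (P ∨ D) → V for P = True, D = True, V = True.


P = True, D = True, V = True
Step 1: P ∨ D = True OR True = True
Step 2: (True) → V: false only when antecedent=True and V=False.
Result: True

True


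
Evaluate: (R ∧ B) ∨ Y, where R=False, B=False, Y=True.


R = False, B = False, Y = True
Expression: (R ∧ B) ∨ Y
Step 1: R ∧ B = False AND False = False
Step 2: (False) ∨ Y = False OR True = True

True


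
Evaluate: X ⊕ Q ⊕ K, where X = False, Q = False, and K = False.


X = False, Q = False, K = False
Step 1: X ⊕ Q = False XOR False = False
Step 2: False ⊕ K = False XOR False = False
XOR is true when an odd number of operands are true.

False


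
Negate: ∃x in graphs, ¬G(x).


Original: ∃x ¬G(x)
Rule: ¬∀→∃, ¬∃→∀, negate predicate.
Negation: ∀x G(x)

∀x G(x)


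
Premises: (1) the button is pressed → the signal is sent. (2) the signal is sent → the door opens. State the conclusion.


Hypothetical syllogism: P → Q, Q → R ⊢ P → R
Premise 1: the button is pressed → the signal is sent
Premise 2: the signal is sent → the door opens
Chain the implications: the middle term (the signal is sent) links the two.
Conclusion: If the button is pressed, then the door opens.

If the button is pressed, then the door opens.


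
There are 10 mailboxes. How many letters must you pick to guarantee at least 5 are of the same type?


Pigeonhole: to guarantee k in one of n categories, need (k-1)×n + 1.
k = 5, n = 10
Minimum = (5-1) × 10 + 1 = 4 × 10 + 1

41


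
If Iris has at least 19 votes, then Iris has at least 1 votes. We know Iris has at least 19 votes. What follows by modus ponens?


Modus ponens: P → Q, P ⊢ Q
P: Iris has at least 19 votes
Q: Iris has at least 1 votes
We have P → Q and P is true.
By modus ponens, Q must be true.

Iris has at least 1 votes


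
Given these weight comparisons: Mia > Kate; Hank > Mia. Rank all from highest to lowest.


Constraints: Mia > Kate; Hank > Mia
Method: at each step, the next-highest is the one remaining person who never appears on the smaller side of a constraint between remaining people.
  Step 1: remaining {Hank, Kate, Mia}; on the smaller side: {Kate, Mia} → Hank is next (Hank > Mia).
  Step 2: remaining {Kate, Mia}; on the smaller side: {Kate} → Mia is next (Mia > Kate).
  Step 3: only Kate remains → lowest.
Final ranking (highest to lowest):

Hank > Mia > Kate


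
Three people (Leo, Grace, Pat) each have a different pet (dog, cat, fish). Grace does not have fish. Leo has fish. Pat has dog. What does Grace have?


From clues:
  Pat → dog
  Leo → fish
By elimination, Grace gets the remaining.

cat


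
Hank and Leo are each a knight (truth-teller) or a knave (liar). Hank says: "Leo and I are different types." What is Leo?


Hank says: "Leo and I are different types."
Case 1: Hank is a Knight (truth-teller)
  Statement is true → they ARE different → Leo is a Knave
Case 2: Hank is a Knave (liar)
  Statement is false → they are NOT different → Leo is a Knave
In both cases, Leo is a Knave.

Knave


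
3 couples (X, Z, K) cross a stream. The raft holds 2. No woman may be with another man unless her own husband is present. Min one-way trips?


Label couples X, Z, K (H = husband, W = wife).
Counting alone: 6 people, the raft carries 2 and someone must bring it back, so each round trip nets at most +1 on the far side until the last crossing → at least 9 trips. The jealousy constraint makes 9 impossible; the shortest valid schedule has 11:
1. WX+WZ →  (far: WX,WZ; near: HX,HZ,HK,WK)
2. WX ←       (far: WZ; near: HX,HZ,HK,WX,WK)
3. WX+WK →  (far: WX,WZ,WK; near: HX,HZ,HK)
4. WX ←       (far: WZ,WK; near: HX,HZ,HK,WX)
5. HZ+HK →  (far: HZ,WZ,HK,WK; near: HX,WX)
6. HZ+WZ ←  (far: HK,WK; near: HX,WX,HZ,WZ)
7. HX+HZ →  (far: HX,HZ,HK,WK; near: WX,WZ)
8. WK ←       (far: HX,HZ,HK; near: WX,WZ,WK)
9. WX+WZ →  (far: HX,WX,HZ,WZ,HK; near: WK)
10. HK ←      (far: HX,WX,HZ,WZ; near: HK,WK)
11. HK+WK → (far: all six; near: empty)
In every state each wife is either with her husband or with no other man.
Minimum trips = 11

11


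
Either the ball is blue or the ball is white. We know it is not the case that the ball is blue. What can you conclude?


Disjunctive syllogism: P ∨ Q, ¬P ⊢ Q
Disjunction: the ball is blue ∨ the ball is white
We know it is not the case that the ball is blue.
By disjunctive syllogism, the other disjunct must be true.

The ball is white


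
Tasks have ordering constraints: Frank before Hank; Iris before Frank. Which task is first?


Constraints: Frank before Hank; Iris before Frank
The first task can have nothing scheduled before it, so it must never appear on the right of a 'before'.
Tasks appearing after some 'before': Hank, Frank.
The only task not in that list is Iris → it is first.

Iris


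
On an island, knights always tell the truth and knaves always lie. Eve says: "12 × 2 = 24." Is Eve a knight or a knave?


Statement: "12 × 2 = 24."
Actual: 12 × 2 = 24
Claimed: 24
Statement is TRUE → Eve tells the truth → Knight

Knight


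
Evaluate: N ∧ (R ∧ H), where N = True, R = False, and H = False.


N = True, R = False, H = False
Step 1: R ∧ H = False AND False = False
Step 2: N ∧ False = True AND False = False
AND is true only when ALL operands are true.

False


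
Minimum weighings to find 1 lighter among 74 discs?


Each weighing has 3 outcomes (left heavy / balance / right heavy), so k weighings distinguish at most 3^k cases; splitting into three near-equal groups achieves this.
Need 3^k ≥ 74: 3^3 = 27 < 74 ≤ 3^4 = 81
k = ⌈log₃(74)⌉ = 4

4


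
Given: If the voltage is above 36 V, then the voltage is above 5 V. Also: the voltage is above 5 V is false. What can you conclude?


Modus tollens: P → Q, ¬Q ⊢ ¬P
P: the voltage is above 36 V
Q: the voltage is above 5 V
We have P → Q and Q is false.
By modus tollens, P must be false.

It is not the case that the voltage is above 36 V


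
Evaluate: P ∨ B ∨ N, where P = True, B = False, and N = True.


P = True, B = False, N = True
Step 1: P ∨ B = True OR False = True
Step 2: True ∨ N = True OR True = True
OR is true when at least one operand is true.

True


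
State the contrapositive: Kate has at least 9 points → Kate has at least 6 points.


Original: If Kate has at least 9 points, then Kate has at least 6 points
Contrapositive: If ¬Q, then ¬P
Negate Q: not (Kate has at least 6 points)
Negate P: not (Kate has at least 9 points)

If not (Kate has at least 6 points), then not (Kate has at least 9 points).


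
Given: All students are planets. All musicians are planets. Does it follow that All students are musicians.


Premise 1: All students are planets.
Premise 2: All musicians are planets.
Conclusion: All students are musicians.
Fallacy: undistributed middle. planets is predicate in both.
Counterexample: students and musicians could be disjoint subsets of planets.

Invalid


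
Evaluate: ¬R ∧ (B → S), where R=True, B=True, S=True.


R = True, B = True, S = True
Expression: ¬R ∧ (B → S)
Step 1: ¬R = NOT True = False
Step 2: B → S = True → True (false only if B=True, S=False) = True
Step 3: (False) ∧ (True) = False AND True = False

False


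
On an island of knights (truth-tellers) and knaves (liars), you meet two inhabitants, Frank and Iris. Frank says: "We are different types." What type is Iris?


Frank says: "We are different types."
Case 1: Frank is a Knight (truth-teller)
  Statement is true → they ARE different → Iris is a Knave
Case 2: Frank is a Knave (liar)
  Statement is false → they are NOT different → Iris is a Knave
In both cases, Iris is a Knave.

Knave


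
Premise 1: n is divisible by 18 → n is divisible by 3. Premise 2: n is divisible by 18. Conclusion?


Modus ponens: P → Q, P ⊢ Q
P: n is divisible by 18
Q: n is divisible by 3
We have P → Q and P is true.
By modus ponens, Q must be true.

n is divisible by 3


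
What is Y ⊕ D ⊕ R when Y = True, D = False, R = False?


Y = True, D = False, R = False
Step 1: Y ⊕ D = True XOR False = True
Step 2: True ⊕ R = True XOR False = True
XOR is true when an odd number of operands are true.

True


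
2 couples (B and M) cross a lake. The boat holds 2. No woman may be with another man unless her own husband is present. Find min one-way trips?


Label couples B and M.
1. WB+WM → (far: WB,WM; near: HB,HM)
2. WB ←   (far: WM; near: HB,HM,WB)
3. HB+HM → (far: HB,HM,WM; near: WB)
4. HB ←   (far: HM,WM; near: HB,WB)  — HB returns, since WB is alone on near bank
5. HB+WB → (far: all four; near: empty)
Every state respects the constraint.
Minimum trips = 5

5


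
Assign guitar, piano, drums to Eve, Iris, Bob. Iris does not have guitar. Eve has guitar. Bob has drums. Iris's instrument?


From clues:
  Bob → drums
  Eve → guitar
By elimination, Iris gets the remaining.

piano


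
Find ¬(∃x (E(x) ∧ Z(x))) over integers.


Original: ∃x (E(x) ∧ Z(x))
Rule: ¬∀→∃, ¬∃→∀, negate predicate.
Negation: ∀x (¬E(x) ∨ ¬Z(x))

∀x (¬E(x) ∨ ¬Z(x))


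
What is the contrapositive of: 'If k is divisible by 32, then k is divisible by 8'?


Original: If k is divisible by 32, then k is divisible by 8
Contrapositive: If ¬Q, then ¬P
Negate Q: not (k is divisible by 8)
Negate P: not (k is divisible by 32)

If not (k is divisible by 8), then not (k is divisible by 32).


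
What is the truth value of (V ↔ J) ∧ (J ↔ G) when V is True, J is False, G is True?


V = True, J = False, G = True
Step 1: V ↔ J is true when V and J have the same value. Result: False
Step 2: J ↔ G is true when J and G have the same value. Result: False
Step 3: False ∧ False = False

False


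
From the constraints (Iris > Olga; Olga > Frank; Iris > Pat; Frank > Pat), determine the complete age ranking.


Constraints: Iris > Olga; Olga > Frank; Iris > Pat; Frank > Pat
Method: at each step, the next-highest is the one remaining person who never appears on the smaller side of a constraint between remaining people.
  Step 1: remaining {Olga, Pat, Iris, Frank}; on the smaller side: {Olga, Pat, Frank} → Iris is next (Iris > Olga; Iris > Pat).
  Step 2: remaining {Olga, Pat, Frank}; on the smaller side: {Pat, Frank} → Olga is next (Olga > Frank).
  Step 3: remaining {Pat, Frank}; on the smaller side: {Pat} → Frank is next (Frank > Pat).
  Step 4: only Pat remains → lowest.
Final ranking (highest to lowest):

Iris > Olga > Frank > Pat


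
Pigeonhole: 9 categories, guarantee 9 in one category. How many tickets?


Pigeonhole: to guarantee k in one of n categories, need (k-1)×n + 1.
k = 9, n = 9
Minimum = (9-1) × 9 + 1 = 8 × 9 + 1

73


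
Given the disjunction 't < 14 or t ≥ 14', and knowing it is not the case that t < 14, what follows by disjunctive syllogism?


Disjunctive syllogism: P ∨ Q, ¬P ⊢ Q
Disjunction: t < 14 ∨ t ≥ 14
We know it is not the case that t < 14.
By disjunctive syllogism, the other disjunct must be true.

t ≥ 14


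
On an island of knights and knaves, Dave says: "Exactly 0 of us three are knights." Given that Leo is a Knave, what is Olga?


Dave claims exactly 0 knights among Dave, Leo, Olga.
Given: Leo is a Knave.

Case 1: Dave is a Knight (tells truth)
  Then exactly 0 of the three are knights.
  Counting Dave, Leo: 1 knight(s) so far. Need -1 more → impossible.
Case 2: Dave is a Knave (lies)
  Then the count is NOT 0.
  If Olga = Knave, count = 0 = 0 → claim would be true, contradicts lie.
  If Olga = Knight, count = 1 ≠ 0 → lie confirmed ✓

Olga is a Knight.

Knight


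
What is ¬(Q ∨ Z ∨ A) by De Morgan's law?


De Morgan's law: ¬(P ∨ Q ∨ R) ≡ ¬P ∧ ¬Q ∧ ¬R
¬(Q ∨ Z ∨ A) = ¬Q ∧ ¬Z ∧ ¬A

¬Q ∧ ¬Z ∧ ¬A


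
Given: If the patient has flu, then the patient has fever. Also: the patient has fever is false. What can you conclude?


Modus tollens: P → Q, ¬Q ⊢ ¬P
P: the patient has flu
Q: the patient has fever
We have P → Q and Q is false.
By modus tollens, P must be false.

It is not the case that the patient has flu


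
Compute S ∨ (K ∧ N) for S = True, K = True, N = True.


S = True, K = True, N = True
Step 1: K ∧ N = True AND True = True
Step 2: S ∨ True = True OR True = True
AND evaluated first (higher precedence); then OR applied.

True


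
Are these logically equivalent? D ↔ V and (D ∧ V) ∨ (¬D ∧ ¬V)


Expression 1: D ↔ V
Expression 2: (D ∧ V) ∨ (¬D ∧ ¬V)
Truth table (D V | Expr1 Expr2):
  T T |   T     T
  T F |   F     F
  F T |   F     F
  F F |   T     T
All 4 rows agree, so the expressions are logically equivalent.

Yes


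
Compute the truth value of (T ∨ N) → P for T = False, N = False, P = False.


T = False, N = False, P = False
Step 1: T ∨ N = False OR False = False
Step 2: (False) → P: false only when antecedent=True and P=False.
Result: True

True


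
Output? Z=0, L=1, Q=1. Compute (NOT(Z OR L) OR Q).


Z OR L = 1
NOT(1) = 0
0 OR 1 = 1

1


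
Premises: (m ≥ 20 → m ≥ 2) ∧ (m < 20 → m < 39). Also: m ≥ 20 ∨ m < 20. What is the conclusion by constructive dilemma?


Constructive dilemma: (P → Q) ∧ (R → S), P ∨ R ⊢ Q ∨ S
Premise 1: m ≥ 20 → m ≥ 2
Premise 2: m < 20 → m < 39
Premise 3: m ≥ 20 ∨ m < 20
Case 1: Assuming m ≥ 20, then by Premise 1, m ≥ 2.
Case 2: Assuming m < 20, then by Premise 2, m < 39.
Since one of m ≥ 20 or m < 20 must hold, we get m ≥ 2 or m < 39.

m ≥ 2 or m < 39.


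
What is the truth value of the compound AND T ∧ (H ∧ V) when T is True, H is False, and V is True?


T = True, H = False, V = True
Step 1: H ∧ V = False AND True = False
Step 2: T ∧ False = True AND False = False
AND is true only when ALL operands are true.

False


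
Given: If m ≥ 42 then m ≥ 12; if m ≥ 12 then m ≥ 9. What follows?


Hypothetical syllogism: P → Q, Q → R ⊢ P → R
Premise 1: m ≥ 42 → m ≥ 12
Premise 2: m ≥ 12 → m ≥ 9
Chain the implications: the middle term (m ≥ 12) links the two.
Conclusion: If m ≥ 42, then m ≥ 9.

If m ≥ 42, then m ≥ 9.


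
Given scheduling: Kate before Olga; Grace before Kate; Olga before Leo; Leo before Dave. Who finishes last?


Constraints: Kate before Olga; Grace before Kate; Olga before Leo; Leo before Dave
The last task can have nothing scheduled after it, so it must never appear on the left of a 'before'.
Tasks appearing before some other task: Kate, Grace, Olga, Leo.
The only task not in that list is Dave → it is last.

Dave


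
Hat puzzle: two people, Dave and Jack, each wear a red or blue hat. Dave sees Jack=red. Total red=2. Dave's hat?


Total red = 2, Jack = red
Red accounted for: 1
Remaining for Dave: 1
Dave's hat is red.

red


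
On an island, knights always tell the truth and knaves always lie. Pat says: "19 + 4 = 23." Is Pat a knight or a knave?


Statement: "19 + 4 = 23."
Actual: 19 + 4 = 23
Claimed: 23
Statement is TRUE → Pat tells the truth → Knight

Knight


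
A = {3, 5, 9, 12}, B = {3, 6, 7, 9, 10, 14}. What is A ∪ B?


A = {3, 5, 9, 12}
B = {3, 6, 7, 9, 10, 14}
Operation: union
All elements combined: 3, 5, 6, 7, 9, 10, 12, 14

{3, 5, 6, 7, 9, 10, 12, 14}


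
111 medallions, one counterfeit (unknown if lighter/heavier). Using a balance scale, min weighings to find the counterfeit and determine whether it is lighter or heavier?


Let n = 111. 222 possibilities (n medallions × lighter/heavier); each weighing has 3 outcomes.
Bound for k weighings: say the first weighing puts j medallions on each pan. If it tips, the 2j weighed medallions remain suspects (each with a known direction) and k-1 weighings give 3^(k-1) outcomes; 3^(k-1) is odd, so 2j ≤ 3^(k-1) - 1. If it balances, the n - 2j unweighed medallions remain with direction unknown: 2(n - 2j) ≤ 3^(k-1) - 1 by the same parity argument. Adding, n ≤ (3^(k-1) - 1) + (3^(k-1) - 1)/2 = (3^k - 3)/2, and the classical three-group strategy achieves this (3 medallions in 2 weighings, 12 in 3, 39 in 4, 120 in 5).
So we need the smallest k with (3^k - 3)/2 ≥ 111.
k = 4: (3^4 - 3)/2 = 39 < 111 ✗
k = 5: (3^5 - 3)/2 = 120 ≥ 111 ✓

5


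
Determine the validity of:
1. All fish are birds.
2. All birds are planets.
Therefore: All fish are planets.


Premise 1: All fish are birds.
Premise 2: All birds are planets.
Conclusion: All fish are planets.
Barbara syllogism (AAA-1): All A are B, All B are C → All A are C.
Middle term (birds) distributed in premise 2.

Valid


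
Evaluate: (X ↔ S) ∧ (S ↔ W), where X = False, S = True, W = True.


X = False, S = True, W = True
Step 1: X ↔ S is true when X and S have the same value. Result: False
Step 2: S ↔ W is true when S and W have the same value. Result: True
Step 3: False ∧ True = False

False


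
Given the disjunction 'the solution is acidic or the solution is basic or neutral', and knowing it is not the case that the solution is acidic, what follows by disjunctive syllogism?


Disjunctive syllogism: P ∨ Q, ¬P ⊢ Q
Disjunction: the solution is acidic ∨ the solution is basic or neutral
We know it is not the case that the solution is acidic.
By disjunctive syllogism, the other disjunct must be true.

The solution is basic or neutral


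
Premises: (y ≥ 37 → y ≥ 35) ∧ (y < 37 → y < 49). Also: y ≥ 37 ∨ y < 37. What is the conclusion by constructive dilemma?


Constructive dilemma: (P → Q) ∧ (R → S), P ∨ R ⊢ Q ∨ S
Premise 1: y ≥ 37 → y ≥ 35
Premise 2: y < 37 → y < 49
Premise 3: y ≥ 37 ∨ y < 37
Case 1: Assuming y ≥ 37, then by Premise 1, y ≥ 35.
Case 2: Assuming y < 37, then by Premise 2, y < 49.
Since one of y ≥ 37 or y < 37 must hold, we get y ≥ 35 or y < 49.

y ≥ 35 or y < 49.


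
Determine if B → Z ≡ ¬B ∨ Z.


Expression 1: B → Z
Expression 2: ¬B ∨ Z
Truth table (B Z | Expr1 Expr2):
  T T |   T     T
  T F |   F     F
  F T |   T     T
  F F |   T     T
All 4 rows agree, so the expressions are logically equivalent.

Yes


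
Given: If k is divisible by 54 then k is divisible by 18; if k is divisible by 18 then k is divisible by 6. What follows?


Hypothetical syllogism: P → Q, Q → R ⊢ P → R
Premise 1: k is divisible by 54 → k is divisible by 18
Premise 2: k is divisible by 18 → k is divisible by 6
Chain the implications: the middle term (k is divisible by 18) links the two.
Conclusion: If k is divisible by 54, then k is divisible by 6.

If k is divisible by 54, then k is divisible by 6.


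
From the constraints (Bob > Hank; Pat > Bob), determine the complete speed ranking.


Constraints: Bob > Hank; Pat > Bob
Method: at each step, the next-highest is the one remaining person who never appears on the smaller side of a constraint between remaining people.
  Step 1: remaining {Pat, Hank, Bob}; on the smaller side: {Hank, Bob} → Pat is next (Pat > Bob).
  Step 2: remaining {Hank, Bob}; on the smaller side: {Hank} → Bob is next (Bob > Hank).
  Step 3: only Hank remains → lowest.
Final ranking (highest to lowest):

Pat > Bob > Hank


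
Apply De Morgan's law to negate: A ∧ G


De Morgan's law: ¬(P ∧ Q) ≡ ¬P ∨ ¬Q
¬(A ∧ G) = ¬A ∨ ¬G

¬A ∨ ¬G


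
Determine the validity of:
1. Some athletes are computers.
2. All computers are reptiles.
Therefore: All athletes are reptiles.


Premise 1: Some athletes are computers.
Premise 2: All computers are reptiles.
Conclusion: All athletes are reptiles.
Fallacy: illicit minor. The minor term (athletes) is distributed in the conclusion ('All athletes ...') but undistributed in its premise ('Some athletes are computers' doesn't cover all athletes).
Only 'Some athletes are reptiles' follows, not 'All'.

Invalid


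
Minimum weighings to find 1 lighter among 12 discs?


Each weighing has 3 outcomes (left heavy / balance / right heavy), so k weighings distinguish at most 3^k cases; splitting into three near-equal groups achieves this.
Need 3^k ≥ 12: 3^2 = 9 < 12 ≤ 3^3 = 27
k = ⌈log₃(12)⌉ = 3

3


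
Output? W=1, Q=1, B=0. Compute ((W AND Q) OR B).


W AND Q = 1&1 = 1
1 OR 0 = 1

1


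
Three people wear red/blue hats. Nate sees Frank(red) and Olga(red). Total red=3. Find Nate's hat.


Total red = 3, seen red = 2
Own red = 3 - 2 = 1
Nate's hat is red.

red


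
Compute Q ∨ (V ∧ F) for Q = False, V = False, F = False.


Q = False, V = False, F = False
Step 1: V ∧ F = False AND False = False
Step 2: Q ∨ False = False OR False = False
AND evaluated first (higher precedence); then OR applied.

False


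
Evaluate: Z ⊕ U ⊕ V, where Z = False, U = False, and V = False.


Z = False, U = False, V = False
Step 1: Z ⊕ U = False XOR False = False
Step 2: False ⊕ V = False XOR False = False
XOR is true when an odd number of operands are true.

False


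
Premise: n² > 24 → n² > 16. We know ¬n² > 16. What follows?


Modus tollens: P → Q, ¬Q ⊢ ¬P
P: n² > 24
Q: n² > 16
We have P → Q and Q is false.
By modus tollens, P must be false.

It is not the case that n² > 24


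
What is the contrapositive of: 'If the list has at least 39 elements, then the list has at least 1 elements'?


Original: If the list has at least 39 elements, then the list has at least 1 elements
Contrapositive: If ¬Q, then ¬P
Negate Q: not (the list has at least 1 elements)
Negate P: not (the list has at least 39 elements)

If not (the list has at least 1 elements), then not (the list has at least 39 elements).


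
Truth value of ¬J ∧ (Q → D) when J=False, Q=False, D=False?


J = False, Q = False, D = False
Expression: ¬J ∧ (Q → D)
Step 1: ¬J = NOT False = True
Step 2: Q → D = False → False (false only if Q=True, D=False) = True
Step 3: (True) ∧ (True) = True AND True = True

True


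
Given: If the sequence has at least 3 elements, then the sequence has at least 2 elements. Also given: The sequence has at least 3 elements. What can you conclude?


Modus ponens: P → Q, P ⊢ Q
P: the sequence has at least 3 elements
Q: the sequence has at least 2 elements
We have P → Q and P is true.
By modus ponens, Q must be true.

The sequence has at least 2 elements


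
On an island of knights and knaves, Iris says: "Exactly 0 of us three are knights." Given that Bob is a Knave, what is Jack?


Iris claims exactly 0 knights among Iris, Bob, Jack.
Given: Bob is a Knave.

Case 1: Iris is a Knight (tells truth)
  Then exactly 0 of the three are knights.
  Counting Iris, Bob: 1 knight(s) so far. Need -1 more → impossible.
Case 2: Iris is a Knave (lies)
  Then the count is NOT 0.
  If Jack = Knave, count = 0 = 0 → claim would be true, contradicts lie.
  If Jack = Knight, count = 1 ≠ 0 → lie confirmed ✓

Jack is a Knight.

Knight


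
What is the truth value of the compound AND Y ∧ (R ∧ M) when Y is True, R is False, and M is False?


Y = True, R = False, M = False
Step 1: R ∧ M = False AND False = False
Step 2: Y ∧ False = True AND False = False
AND is true only when ALL operands are true.

False


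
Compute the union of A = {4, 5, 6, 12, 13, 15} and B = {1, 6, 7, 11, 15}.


A = {4, 5, 6, 12, 13, 15}
B = {1, 6, 7, 11, 15}
Operation: union
All elements combined: 1, 4, 5, 6, 7, 11, 12, 13, 15

{1, 4, 5, 6, 7, 11, 12, 13, 15}


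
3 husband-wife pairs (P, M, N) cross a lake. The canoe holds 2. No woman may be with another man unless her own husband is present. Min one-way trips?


Label couples P, M, N (H = husband, W = wife).
Counting alone: 6 people, the canoe carries 2 and someone must bring it back, so each round trip nets at most +1 on the far side until the last crossing → at least 9 trips. The jealousy constraint makes 9 impossible; the shortest valid schedule has 11:
1. WP+WM →  (far: WP,WM; near: HP,HM,HN,WN)
2. WP ←       (far: WM; near: HP,HM,HN,WP,WN)
3. WP+WN →  (far: WP,WM,WN; near: HP,HM,HN)
4. WP ←       (far: WM,WN; near: HP,HM,HN,WP)
5. HM+HN →  (far: HM,WM,HN,WN; near: HP,WP)
6. HM+WM ←  (far: HN,WN; near: HP,WP,HM,WM)
7. HP+HM →  (far: HP,HM,HN,WN; near: WP,WM)
8. WN ←       (far: HP,HM,HN; near: WP,WM,WN)
9. WP+WM →  (far: HP,WP,HM,WM,HN; near: WN)
10. HN ←      (far: HP,WP,HM,WM; near: HN,WN)
11. HN+WN → (far: all six; near: empty)
In every state each wife is either with her husband or with no other man.
Minimum trips = 11

11


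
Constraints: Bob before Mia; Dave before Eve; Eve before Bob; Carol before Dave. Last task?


Constraints: Bob before Mia; Dave before Eve; Eve before Bob; Carol before Dave
The last task can have nothing scheduled after it, so it must never appear on the left of a 'before'.
Tasks appearing before some other task: Bob, Dave, Eve, Carol.
The only task not in that list is Mia → it is last.

Mia


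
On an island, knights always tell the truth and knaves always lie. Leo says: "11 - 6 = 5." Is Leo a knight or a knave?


Statement: "11 - 6 = 5."
Actual: 11 - 6 = 5
Claimed: 5
Statement is TRUE → Leo tells the truth → Knight

Knight


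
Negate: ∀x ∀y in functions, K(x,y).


Original: ∀x ∀y K(x,y)
Rule: ¬∀→∃, ¬∃→∀, negate predicate.
Negation: ∃x ∃y ¬K(x,y)

∃x ∃y ¬K(x,y)


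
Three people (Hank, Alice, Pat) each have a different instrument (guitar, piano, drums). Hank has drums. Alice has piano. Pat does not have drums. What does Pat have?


From clues:
  Alice → piano
  Hank → drums
By elimination, Pat gets the remaining.

guitar


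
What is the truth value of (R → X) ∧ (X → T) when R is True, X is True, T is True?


R = True, X = True, T = True
Step 1: R → X is false only when R=True and X=False. Result: True
Step 2: X → T is false only when X=True and T=False. Result: True
Step 3: True ∧ True = True

True


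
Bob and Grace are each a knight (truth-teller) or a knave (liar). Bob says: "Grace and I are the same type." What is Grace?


Bob says: "Grace and I are the same type."
Case 1: Bob is a Knight (truth-teller)
  Statement is true → they ARE the same → Grace is also a Knight
Case 2: Bob is a Knave (liar)
  Statement is false → they are NOT the same → Grace is a Knight
In both cases, Grace is a Knight.

Knight


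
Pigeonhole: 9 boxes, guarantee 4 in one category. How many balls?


Pigeonhole: to guarantee k in one of n categories, need (k-1)×n + 1.
k = 4, n = 9
Minimum = (4-1) × 9 + 1 = 3 × 9 + 1

28


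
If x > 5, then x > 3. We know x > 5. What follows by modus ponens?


Modus ponens: P → Q, P ⊢ Q
P: x > 5
Q: x > 3
We have P → Q and P is true.
By modus ponens, Q must be true.

x > 3


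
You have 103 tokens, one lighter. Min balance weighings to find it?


Each weighing has 3 outcomes (left heavy / balance / right heavy), so k weighings distinguish at most 3^k cases; splitting into three near-equal groups achieves this.
Need 3^k ≥ 103: 3^4 = 81 < 103 ≤ 3^5 = 243
k = ⌈log₃(103)⌉ = 5

5


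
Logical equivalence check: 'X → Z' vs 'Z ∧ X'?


Expression 1: X → Z
Expression 2: Z ∧ X
Truth table (X Z | Expr1 Expr2):
  T T |   T     T
  T F |   F     F
  F T |   T     F   ← differ
  F F |   T     F   ← differ
Counterexample: X=F, Z=T gives Expr1 = T but Expr2 = F, so the expressions are NOT logically equivalent.

No


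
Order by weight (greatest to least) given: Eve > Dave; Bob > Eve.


Constraints: Eve > Dave; Bob > Eve
Method: at each step, the next-highest is the one remaining person who never appears on the smaller side of a constraint between remaining people.
  Step 1: remaining {Bob, Eve, Dave}; on the smaller side: {Eve, Dave} → Bob is next (Bob > Eve).
  Step 2: remaining {Eve, Dave}; on the smaller side: {Dave} → Eve is next (Eve > Dave).
  Step 3: only Dave remains → lowest.
Final ranking (highest to lowest):

Bob > Eve > Dave


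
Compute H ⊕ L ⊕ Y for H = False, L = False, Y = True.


H = False, L = False, Y = True
Step 1: H ⊕ L = False XOR False = False
Step 2: False ⊕ Y = False XOR True = True
XOR is true when an odd number of operands are true.

True


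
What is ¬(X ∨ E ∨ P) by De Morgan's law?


De Morgan's law: ¬(P ∨ Q ∨ R) ≡ ¬P ∧ ¬Q ∧ ¬R
¬(X ∨ E ∨ P) = ¬X ∧ ¬E ∧ ¬P

¬X ∧ ¬E ∧ ¬P


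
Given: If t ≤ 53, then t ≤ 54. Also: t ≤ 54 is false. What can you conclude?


Modus tollens: P → Q, ¬Q ⊢ ¬P
P: t ≤ 53
Q: t ≤ 54
We have P → Q and Q is false.
By modus tollens, P must be false.

It is not the case that t ≤ 53


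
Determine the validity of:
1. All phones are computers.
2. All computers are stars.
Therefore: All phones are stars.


Premise 1: All phones are computers.
Premise 2: All computers are stars.
Conclusion: All phones are stars.
Barbara syllogism (AAA-1): All A are B, All B are C → All A are C.
Middle term (computers) distributed in premise 2.

Valid


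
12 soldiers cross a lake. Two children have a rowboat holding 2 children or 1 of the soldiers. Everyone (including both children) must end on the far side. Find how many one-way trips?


Per crossing of one of the soldiers: children→, one←, one of the soldiers→, one← = 4 trips
12 × 4 = 48, + 1 final children→ = 49
Minimum trips = 49

49


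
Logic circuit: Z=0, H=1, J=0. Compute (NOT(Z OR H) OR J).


Z OR H = 1
NOT(1) = 0
0 OR 0 = 0

0


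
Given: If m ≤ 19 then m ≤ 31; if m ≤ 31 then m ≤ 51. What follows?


Hypothetical syllogism: P → Q, Q → R ⊢ P → R
Premise 1: m ≤ 19 → m ≤ 31
Premise 2: m ≤ 31 → m ≤ 51
Chain the implications: the middle term (m ≤ 31) links the two.
Conclusion: If m ≤ 19, then m ≤ 51.

If m ≤ 19, then m ≤ 51.


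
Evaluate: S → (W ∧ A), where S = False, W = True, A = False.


S = False, W = True, A = False
Step 1: W ∧ A = True AND False = False
Step 2: S → (False): false only when S=True and consequent=False.
Result: True

True


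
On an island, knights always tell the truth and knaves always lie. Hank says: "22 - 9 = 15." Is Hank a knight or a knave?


Statement: "22 - 9 = 15."
Actual: 22 - 9 = 13
Claimed: 15
Statement is FALSE → Hank lies → Knave

Knave


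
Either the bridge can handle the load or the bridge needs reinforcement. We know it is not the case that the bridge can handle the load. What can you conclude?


Disjunctive syllogism: P ∨ Q, ¬P ⊢ Q
Disjunction: the bridge can handle the load ∨ the bridge needs reinforcement
We know it is not the case that the bridge can handle the load.
By disjunctive syllogism, the other disjunct must be true.

The bridge needs reinforcement


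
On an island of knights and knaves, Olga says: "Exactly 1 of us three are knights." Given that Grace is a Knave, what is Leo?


Olga claims exactly 1 knights among Olga, Grace, Leo.
Given: Grace is a Knave.

Case 1: Olga is a Knight (tells truth)
  Then exactly 1 of the three are knights.
  Counting Olga, Grace: 1 knight(s) so far. Need 0 more → Leo = Knave.
Case 2: Olga is a Knave (lies)
  Then the count is NOT 1.
  If Leo = Knight, count = 1 = 1 → claim would be true, contradicts lie.
  If Leo = Knave, count = 0 ≠ 1 → lie confirmed ✓

Leo is a Knave.

Knave


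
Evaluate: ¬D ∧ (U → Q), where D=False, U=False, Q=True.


D = False, U = False, Q = True
Expression: ¬D ∧ (U → Q)
Step 1: ¬D = NOT False = True
Step 2: U → Q = False → True (false only if U=True, Q=False) = True
Step 3: (True) ∧ (True) = True AND True = True

True


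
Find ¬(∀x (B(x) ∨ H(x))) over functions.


Original: ∀x (B(x) ∨ H(x))
Rule: ¬∀→∃, ¬∃→∀, negate predicate.
Negation: ∃x (¬B(x) ∧ ¬H(x))

∃x (¬B(x) ∧ ¬H(x))


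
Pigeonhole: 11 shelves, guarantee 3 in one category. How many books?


Pigeonhole: to guarantee k in one of n categories, need (k-1)×n + 1.
k = 3, n = 11
Minimum = (3-1) × 11 + 1 = 2 × 11 + 1

23


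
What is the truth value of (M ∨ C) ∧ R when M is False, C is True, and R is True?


M = False, C = True, R = True
Step 1: M ∨ C = False OR True = True
Step 2: True ∧ R = True AND True = True
OR is true when at least one operand is true; AND requires both.

True


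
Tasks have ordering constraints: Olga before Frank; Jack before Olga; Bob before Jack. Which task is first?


Constraints: Olga before Frank; Jack before Olga; Bob before Jack
The first task can have nothing scheduled before it, so it must never appear on the right of a 'before'.
Tasks appearing after some 'before': Frank, Olga, Jack.
The only task not in that list is Bob → it is first.

Bob


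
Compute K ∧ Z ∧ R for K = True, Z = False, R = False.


K = True, Z = False, R = False
Step 1: K ∧ Z = True AND False = False
Step 2: (False) ∧ R = (False) AND False = False
AND is true only when ALL operands are true.

False


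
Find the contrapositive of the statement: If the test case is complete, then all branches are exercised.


Original: If the test case is complete, then all branches are exercised
Contrapositive: If ¬Q, then ¬P
Negate Q: not (all branches are exercised)
Negate P: not (the test case is complete)

If not (all branches are exercised), then not (the test case is complete).


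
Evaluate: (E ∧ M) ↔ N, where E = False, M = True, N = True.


E = False, M = True, N = True
Step 1: E ∧ M = False AND True = False
Step 2: (False) ↔ N: true when both sides have same truth value.
Result: False ↔ True = False

False


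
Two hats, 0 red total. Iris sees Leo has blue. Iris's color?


Total red = 0, Leo = blue
Red accounted for: 0
Remaining for Iris: 0
Iris's hat is blue.

blue


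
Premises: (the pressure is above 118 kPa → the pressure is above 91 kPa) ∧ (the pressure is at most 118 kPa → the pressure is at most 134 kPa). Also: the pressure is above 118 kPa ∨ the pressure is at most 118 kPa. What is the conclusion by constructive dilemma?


Constructive dilemma: (P → Q) ∧ (R → S), P ∨ R ⊢ Q ∨ S
Premise 1: the pressure is above 118 kPa → the pressure is above 91 kPa
Premise 2: the pressure is at most 118 kPa → the pressure is at most 134 kPa
Premise 3: the pressure is above 118 kPa ∨ the pressure is at most 118 kPa
Case 1: Assuming the pressure is above 118 kPa, then by Premise 1, the pressure is above 91 kPa.
Case 2: Assuming the pressure is at most 118 kPa, then by Premise 2, the pressure is at most 134 kPa.
Since one of the pressure is above 118 kPa or the pressure is at most 118 kPa must hold, we get the pressure is above 91 kPa or the pressure is at most 134 kPa.

The pressure is above 91 kPa or the pressure is at most 134 kPa.


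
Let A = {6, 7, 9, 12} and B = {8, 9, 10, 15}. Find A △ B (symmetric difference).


A = {6, 7, 9, 12}
B = {8, 9, 10, 15}
Operation: symmetric difference
In A only: [6, 7, 12], in B only: [8, 10, 15]

{6, 7, 8, 10, 12, 15}
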